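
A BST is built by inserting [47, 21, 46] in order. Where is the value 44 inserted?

Starting tree (level order): [47, 21, None, None, 46]
Insertion path: 47 -> 21 -> 46
Result: insert 44 as left child of 46
Final tree (level order): [47, 21, None, None, 46, 44]


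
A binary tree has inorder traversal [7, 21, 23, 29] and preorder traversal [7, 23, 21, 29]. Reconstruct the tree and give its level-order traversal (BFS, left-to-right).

Inorder:  [7, 21, 23, 29]
Preorder: [7, 23, 21, 29]
Algorithm: preorder visits root first, so consume preorder in order;
for each root, split the current inorder slice at that value into
left-subtree inorder and right-subtree inorder, then recurse.
Recursive splits:
  root=7; inorder splits into left=[], right=[21, 23, 29]
  root=23; inorder splits into left=[21], right=[29]
  root=21; inorder splits into left=[], right=[]
  root=29; inorder splits into left=[], right=[]
Reconstructed level-order: [7, 23, 21, 29]


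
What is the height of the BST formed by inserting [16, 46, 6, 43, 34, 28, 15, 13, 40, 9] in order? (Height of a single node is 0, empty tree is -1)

Insertion order: [16, 46, 6, 43, 34, 28, 15, 13, 40, 9]
Tree (level-order array): [16, 6, 46, None, 15, 43, None, 13, None, 34, None, 9, None, 28, 40]
Compute height bottom-up (empty subtree = -1):
  height(9) = 1 + max(-1, -1) = 0
  height(13) = 1 + max(0, -1) = 1
  height(15) = 1 + max(1, -1) = 2
  height(6) = 1 + max(-1, 2) = 3
  height(28) = 1 + max(-1, -1) = 0
  height(40) = 1 + max(-1, -1) = 0
  height(34) = 1 + max(0, 0) = 1
  height(43) = 1 + max(1, -1) = 2
  height(46) = 1 + max(2, -1) = 3
  height(16) = 1 + max(3, 3) = 4
Height = 4


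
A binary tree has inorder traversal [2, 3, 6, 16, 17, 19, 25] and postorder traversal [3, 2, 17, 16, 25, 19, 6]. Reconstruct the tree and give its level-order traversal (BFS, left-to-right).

Inorder:   [2, 3, 6, 16, 17, 19, 25]
Postorder: [3, 2, 17, 16, 25, 19, 6]
Algorithm: postorder visits root last, so walk postorder right-to-left;
each value is the root of the current inorder slice — split it at that
value, recurse on the right subtree first, then the left.
Recursive splits:
  root=6; inorder splits into left=[2, 3], right=[16, 17, 19, 25]
  root=19; inorder splits into left=[16, 17], right=[25]
  root=25; inorder splits into left=[], right=[]
  root=16; inorder splits into left=[], right=[17]
  root=17; inorder splits into left=[], right=[]
  root=2; inorder splits into left=[], right=[3]
  root=3; inorder splits into left=[], right=[]
Reconstructed level-order: [6, 2, 19, 3, 16, 25, 17]


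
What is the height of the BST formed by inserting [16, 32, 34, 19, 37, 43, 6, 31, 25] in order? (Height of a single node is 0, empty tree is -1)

Insertion order: [16, 32, 34, 19, 37, 43, 6, 31, 25]
Tree (level-order array): [16, 6, 32, None, None, 19, 34, None, 31, None, 37, 25, None, None, 43]
Compute height bottom-up (empty subtree = -1):
  height(6) = 1 + max(-1, -1) = 0
  height(25) = 1 + max(-1, -1) = 0
  height(31) = 1 + max(0, -1) = 1
  height(19) = 1 + max(-1, 1) = 2
  height(43) = 1 + max(-1, -1) = 0
  height(37) = 1 + max(-1, 0) = 1
  height(34) = 1 + max(-1, 1) = 2
  height(32) = 1 + max(2, 2) = 3
  height(16) = 1 + max(0, 3) = 4
Height = 4


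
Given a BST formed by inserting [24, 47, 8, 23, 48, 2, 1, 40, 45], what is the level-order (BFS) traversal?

Tree insertion order: [24, 47, 8, 23, 48, 2, 1, 40, 45]
Tree (level-order array): [24, 8, 47, 2, 23, 40, 48, 1, None, None, None, None, 45]
BFS from the root, enqueuing left then right child of each popped node:
  queue [24] -> pop 24, enqueue [8, 47], visited so far: [24]
  queue [8, 47] -> pop 8, enqueue [2, 23], visited so far: [24, 8]
  queue [47, 2, 23] -> pop 47, enqueue [40, 48], visited so far: [24, 8, 47]
  queue [2, 23, 40, 48] -> pop 2, enqueue [1], visited so far: [24, 8, 47, 2]
  queue [23, 40, 48, 1] -> pop 23, enqueue [none], visited so far: [24, 8, 47, 2, 23]
  queue [40, 48, 1] -> pop 40, enqueue [45], visited so far: [24, 8, 47, 2, 23, 40]
  queue [48, 1, 45] -> pop 48, enqueue [none], visited so far: [24, 8, 47, 2, 23, 40, 48]
  queue [1, 45] -> pop 1, enqueue [none], visited so far: [24, 8, 47, 2, 23, 40, 48, 1]
  queue [45] -> pop 45, enqueue [none], visited so far: [24, 8, 47, 2, 23, 40, 48, 1, 45]
Result: [24, 8, 47, 2, 23, 40, 48, 1, 45]


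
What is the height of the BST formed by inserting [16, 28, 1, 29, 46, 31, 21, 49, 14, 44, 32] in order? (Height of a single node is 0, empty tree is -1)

Insertion order: [16, 28, 1, 29, 46, 31, 21, 49, 14, 44, 32]
Tree (level-order array): [16, 1, 28, None, 14, 21, 29, None, None, None, None, None, 46, 31, 49, None, 44, None, None, 32]
Compute height bottom-up (empty subtree = -1):
  height(14) = 1 + max(-1, -1) = 0
  height(1) = 1 + max(-1, 0) = 1
  height(21) = 1 + max(-1, -1) = 0
  height(32) = 1 + max(-1, -1) = 0
  height(44) = 1 + max(0, -1) = 1
  height(31) = 1 + max(-1, 1) = 2
  height(49) = 1 + max(-1, -1) = 0
  height(46) = 1 + max(2, 0) = 3
  height(29) = 1 + max(-1, 3) = 4
  height(28) = 1 + max(0, 4) = 5
  height(16) = 1 + max(1, 5) = 6
Height = 6


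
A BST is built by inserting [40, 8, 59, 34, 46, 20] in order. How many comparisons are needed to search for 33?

Search path for 33: 40 -> 8 -> 34 -> 20
Found: False
Comparisons: 4


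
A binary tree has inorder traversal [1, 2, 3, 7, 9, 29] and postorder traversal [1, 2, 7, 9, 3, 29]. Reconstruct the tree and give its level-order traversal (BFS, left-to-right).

Inorder:   [1, 2, 3, 7, 9, 29]
Postorder: [1, 2, 7, 9, 3, 29]
Algorithm: postorder visits root last, so walk postorder right-to-left;
each value is the root of the current inorder slice — split it at that
value, recurse on the right subtree first, then the left.
Recursive splits:
  root=29; inorder splits into left=[1, 2, 3, 7, 9], right=[]
  root=3; inorder splits into left=[1, 2], right=[7, 9]
  root=9; inorder splits into left=[7], right=[]
  root=7; inorder splits into left=[], right=[]
  root=2; inorder splits into left=[1], right=[]
  root=1; inorder splits into left=[], right=[]
Reconstructed level-order: [29, 3, 2, 9, 1, 7]


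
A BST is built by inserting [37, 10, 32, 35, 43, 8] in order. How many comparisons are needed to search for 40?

Search path for 40: 37 -> 43
Found: False
Comparisons: 2


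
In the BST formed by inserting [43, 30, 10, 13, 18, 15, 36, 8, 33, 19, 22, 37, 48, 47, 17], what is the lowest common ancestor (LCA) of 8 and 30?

Tree insertion order: [43, 30, 10, 13, 18, 15, 36, 8, 33, 19, 22, 37, 48, 47, 17]
Tree (level-order array): [43, 30, 48, 10, 36, 47, None, 8, 13, 33, 37, None, None, None, None, None, 18, None, None, None, None, 15, 19, None, 17, None, 22]
In a BST, the LCA of p=8, q=30 is the first node v on the
root-to-leaf path with p <= v <= q (go left if both < v, right if both > v).
Walk from root:
  at 43: both 8 and 30 < 43, go left
  at 30: 8 <= 30 <= 30, this is the LCA
LCA = 30


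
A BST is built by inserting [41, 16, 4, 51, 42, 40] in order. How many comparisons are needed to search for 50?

Search path for 50: 41 -> 51 -> 42
Found: False
Comparisons: 3


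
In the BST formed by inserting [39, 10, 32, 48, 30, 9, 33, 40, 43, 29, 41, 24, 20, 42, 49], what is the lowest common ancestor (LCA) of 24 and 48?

Tree insertion order: [39, 10, 32, 48, 30, 9, 33, 40, 43, 29, 41, 24, 20, 42, 49]
Tree (level-order array): [39, 10, 48, 9, 32, 40, 49, None, None, 30, 33, None, 43, None, None, 29, None, None, None, 41, None, 24, None, None, 42, 20]
In a BST, the LCA of p=24, q=48 is the first node v on the
root-to-leaf path with p <= v <= q (go left if both < v, right if both > v).
Walk from root:
  at 39: 24 <= 39 <= 48, this is the LCA
LCA = 39


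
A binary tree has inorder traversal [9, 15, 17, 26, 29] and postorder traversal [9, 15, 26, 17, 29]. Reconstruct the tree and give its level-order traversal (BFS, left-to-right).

Inorder:   [9, 15, 17, 26, 29]
Postorder: [9, 15, 26, 17, 29]
Algorithm: postorder visits root last, so walk postorder right-to-left;
each value is the root of the current inorder slice — split it at that
value, recurse on the right subtree first, then the left.
Recursive splits:
  root=29; inorder splits into left=[9, 15, 17, 26], right=[]
  root=17; inorder splits into left=[9, 15], right=[26]
  root=26; inorder splits into left=[], right=[]
  root=15; inorder splits into left=[9], right=[]
  root=9; inorder splits into left=[], right=[]
Reconstructed level-order: [29, 17, 15, 26, 9]


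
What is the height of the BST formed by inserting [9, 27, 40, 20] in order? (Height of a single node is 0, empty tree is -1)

Insertion order: [9, 27, 40, 20]
Tree (level-order array): [9, None, 27, 20, 40]
Compute height bottom-up (empty subtree = -1):
  height(20) = 1 + max(-1, -1) = 0
  height(40) = 1 + max(-1, -1) = 0
  height(27) = 1 + max(0, 0) = 1
  height(9) = 1 + max(-1, 1) = 2
Height = 2


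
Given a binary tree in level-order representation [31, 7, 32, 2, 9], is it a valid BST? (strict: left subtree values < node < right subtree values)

Level-order array: [31, 7, 32, 2, 9]
Validate using subtree bounds (lo, hi): at each node, require lo < value < hi,
then recurse left with hi=value and right with lo=value.
Preorder trace (stopping at first violation):
  at node 31 with bounds (-inf, +inf): OK
  at node 7 with bounds (-inf, 31): OK
  at node 2 with bounds (-inf, 7): OK
  at node 9 with bounds (7, 31): OK
  at node 32 with bounds (31, +inf): OK
No violation found at any node.
Result: Valid BST


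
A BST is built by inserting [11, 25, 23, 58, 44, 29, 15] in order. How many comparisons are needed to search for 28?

Search path for 28: 11 -> 25 -> 58 -> 44 -> 29
Found: False
Comparisons: 5


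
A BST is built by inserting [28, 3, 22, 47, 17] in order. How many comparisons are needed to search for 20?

Search path for 20: 28 -> 3 -> 22 -> 17
Found: False
Comparisons: 4


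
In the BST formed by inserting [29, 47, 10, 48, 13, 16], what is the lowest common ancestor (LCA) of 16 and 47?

Tree insertion order: [29, 47, 10, 48, 13, 16]
Tree (level-order array): [29, 10, 47, None, 13, None, 48, None, 16]
In a BST, the LCA of p=16, q=47 is the first node v on the
root-to-leaf path with p <= v <= q (go left if both < v, right if both > v).
Walk from root:
  at 29: 16 <= 29 <= 47, this is the LCA
LCA = 29


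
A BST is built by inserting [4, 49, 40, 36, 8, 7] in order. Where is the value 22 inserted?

Starting tree (level order): [4, None, 49, 40, None, 36, None, 8, None, 7]
Insertion path: 4 -> 49 -> 40 -> 36 -> 8
Result: insert 22 as right child of 8
Final tree (level order): [4, None, 49, 40, None, 36, None, 8, None, 7, 22]


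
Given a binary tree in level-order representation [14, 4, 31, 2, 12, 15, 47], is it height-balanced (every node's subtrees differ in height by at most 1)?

Tree (level-order array): [14, 4, 31, 2, 12, 15, 47]
Definition: a tree is height-balanced if, at every node, |h(left) - h(right)| <= 1 (empty subtree has height -1).
Bottom-up per-node check:
  node 2: h_left=-1, h_right=-1, diff=0 [OK], height=0
  node 12: h_left=-1, h_right=-1, diff=0 [OK], height=0
  node 4: h_left=0, h_right=0, diff=0 [OK], height=1
  node 15: h_left=-1, h_right=-1, diff=0 [OK], height=0
  node 47: h_left=-1, h_right=-1, diff=0 [OK], height=0
  node 31: h_left=0, h_right=0, diff=0 [OK], height=1
  node 14: h_left=1, h_right=1, diff=0 [OK], height=2
All nodes satisfy the balance condition.
Result: Balanced


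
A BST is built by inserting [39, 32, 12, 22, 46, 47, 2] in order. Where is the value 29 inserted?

Starting tree (level order): [39, 32, 46, 12, None, None, 47, 2, 22]
Insertion path: 39 -> 32 -> 12 -> 22
Result: insert 29 as right child of 22
Final tree (level order): [39, 32, 46, 12, None, None, 47, 2, 22, None, None, None, None, None, 29]


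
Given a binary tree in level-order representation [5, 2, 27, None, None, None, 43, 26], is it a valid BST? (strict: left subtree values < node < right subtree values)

Level-order array: [5, 2, 27, None, None, None, 43, 26]
Validate using subtree bounds (lo, hi): at each node, require lo < value < hi,
then recurse left with hi=value and right with lo=value.
Preorder trace (stopping at first violation):
  at node 5 with bounds (-inf, +inf): OK
  at node 2 with bounds (-inf, 5): OK
  at node 27 with bounds (5, +inf): OK
  at node 43 with bounds (27, +inf): OK
  at node 26 with bounds (27, 43): VIOLATION
Node 26 violates its bound: not (27 < 26 < 43).
Result: Not a valid BST


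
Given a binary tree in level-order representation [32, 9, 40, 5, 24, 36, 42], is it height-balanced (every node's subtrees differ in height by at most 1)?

Tree (level-order array): [32, 9, 40, 5, 24, 36, 42]
Definition: a tree is height-balanced if, at every node, |h(left) - h(right)| <= 1 (empty subtree has height -1).
Bottom-up per-node check:
  node 5: h_left=-1, h_right=-1, diff=0 [OK], height=0
  node 24: h_left=-1, h_right=-1, diff=0 [OK], height=0
  node 9: h_left=0, h_right=0, diff=0 [OK], height=1
  node 36: h_left=-1, h_right=-1, diff=0 [OK], height=0
  node 42: h_left=-1, h_right=-1, diff=0 [OK], height=0
  node 40: h_left=0, h_right=0, diff=0 [OK], height=1
  node 32: h_left=1, h_right=1, diff=0 [OK], height=2
All nodes satisfy the balance condition.
Result: Balanced


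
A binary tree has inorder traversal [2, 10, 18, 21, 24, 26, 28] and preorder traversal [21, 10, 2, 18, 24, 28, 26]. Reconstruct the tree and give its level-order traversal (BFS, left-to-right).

Inorder:  [2, 10, 18, 21, 24, 26, 28]
Preorder: [21, 10, 2, 18, 24, 28, 26]
Algorithm: preorder visits root first, so consume preorder in order;
for each root, split the current inorder slice at that value into
left-subtree inorder and right-subtree inorder, then recurse.
Recursive splits:
  root=21; inorder splits into left=[2, 10, 18], right=[24, 26, 28]
  root=10; inorder splits into left=[2], right=[18]
  root=2; inorder splits into left=[], right=[]
  root=18; inorder splits into left=[], right=[]
  root=24; inorder splits into left=[], right=[26, 28]
  root=28; inorder splits into left=[26], right=[]
  root=26; inorder splits into left=[], right=[]
Reconstructed level-order: [21, 10, 24, 2, 18, 28, 26]


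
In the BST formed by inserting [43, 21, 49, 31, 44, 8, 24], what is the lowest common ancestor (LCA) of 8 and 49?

Tree insertion order: [43, 21, 49, 31, 44, 8, 24]
Tree (level-order array): [43, 21, 49, 8, 31, 44, None, None, None, 24]
In a BST, the LCA of p=8, q=49 is the first node v on the
root-to-leaf path with p <= v <= q (go left if both < v, right if both > v).
Walk from root:
  at 43: 8 <= 43 <= 49, this is the LCA
LCA = 43


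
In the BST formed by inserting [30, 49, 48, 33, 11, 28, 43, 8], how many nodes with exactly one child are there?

Tree built from: [30, 49, 48, 33, 11, 28, 43, 8]
Tree (level-order array): [30, 11, 49, 8, 28, 48, None, None, None, None, None, 33, None, None, 43]
Rule: These are nodes with exactly 1 non-null child.
Per-node child counts:
  node 30: 2 child(ren)
  node 11: 2 child(ren)
  node 8: 0 child(ren)
  node 28: 0 child(ren)
  node 49: 1 child(ren)
  node 48: 1 child(ren)
  node 33: 1 child(ren)
  node 43: 0 child(ren)
Matching nodes: [49, 48, 33]
Count of nodes with exactly one child: 3


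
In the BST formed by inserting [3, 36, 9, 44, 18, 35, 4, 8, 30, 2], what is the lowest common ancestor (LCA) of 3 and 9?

Tree insertion order: [3, 36, 9, 44, 18, 35, 4, 8, 30, 2]
Tree (level-order array): [3, 2, 36, None, None, 9, 44, 4, 18, None, None, None, 8, None, 35, None, None, 30]
In a BST, the LCA of p=3, q=9 is the first node v on the
root-to-leaf path with p <= v <= q (go left if both < v, right if both > v).
Walk from root:
  at 3: 3 <= 3 <= 9, this is the LCA
LCA = 3


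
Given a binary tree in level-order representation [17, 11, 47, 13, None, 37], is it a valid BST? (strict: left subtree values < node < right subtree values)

Level-order array: [17, 11, 47, 13, None, 37]
Validate using subtree bounds (lo, hi): at each node, require lo < value < hi,
then recurse left with hi=value and right with lo=value.
Preorder trace (stopping at first violation):
  at node 17 with bounds (-inf, +inf): OK
  at node 11 with bounds (-inf, 17): OK
  at node 13 with bounds (-inf, 11): VIOLATION
Node 13 violates its bound: not (-inf < 13 < 11).
Result: Not a valid BST


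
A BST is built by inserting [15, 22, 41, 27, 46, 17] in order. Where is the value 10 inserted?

Starting tree (level order): [15, None, 22, 17, 41, None, None, 27, 46]
Insertion path: 15
Result: insert 10 as left child of 15
Final tree (level order): [15, 10, 22, None, None, 17, 41, None, None, 27, 46]


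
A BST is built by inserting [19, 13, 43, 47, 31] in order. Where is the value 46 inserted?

Starting tree (level order): [19, 13, 43, None, None, 31, 47]
Insertion path: 19 -> 43 -> 47
Result: insert 46 as left child of 47
Final tree (level order): [19, 13, 43, None, None, 31, 47, None, None, 46]


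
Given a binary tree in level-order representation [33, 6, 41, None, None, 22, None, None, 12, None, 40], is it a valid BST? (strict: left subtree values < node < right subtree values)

Level-order array: [33, 6, 41, None, None, 22, None, None, 12, None, 40]
Validate using subtree bounds (lo, hi): at each node, require lo < value < hi,
then recurse left with hi=value and right with lo=value.
Preorder trace (stopping at first violation):
  at node 33 with bounds (-inf, +inf): OK
  at node 6 with bounds (-inf, 33): OK
  at node 41 with bounds (33, +inf): OK
  at node 22 with bounds (33, 41): VIOLATION
Node 22 violates its bound: not (33 < 22 < 41).
Result: Not a valid BST


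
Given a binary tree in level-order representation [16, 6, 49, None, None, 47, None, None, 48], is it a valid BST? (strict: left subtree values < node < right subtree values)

Level-order array: [16, 6, 49, None, None, 47, None, None, 48]
Validate using subtree bounds (lo, hi): at each node, require lo < value < hi,
then recurse left with hi=value and right with lo=value.
Preorder trace (stopping at first violation):
  at node 16 with bounds (-inf, +inf): OK
  at node 6 with bounds (-inf, 16): OK
  at node 49 with bounds (16, +inf): OK
  at node 47 with bounds (16, 49): OK
  at node 48 with bounds (47, 49): OK
No violation found at any node.
Result: Valid BST


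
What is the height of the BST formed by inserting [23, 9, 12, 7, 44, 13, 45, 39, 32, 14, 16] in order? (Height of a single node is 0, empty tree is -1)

Insertion order: [23, 9, 12, 7, 44, 13, 45, 39, 32, 14, 16]
Tree (level-order array): [23, 9, 44, 7, 12, 39, 45, None, None, None, 13, 32, None, None, None, None, 14, None, None, None, 16]
Compute height bottom-up (empty subtree = -1):
  height(7) = 1 + max(-1, -1) = 0
  height(16) = 1 + max(-1, -1) = 0
  height(14) = 1 + max(-1, 0) = 1
  height(13) = 1 + max(-1, 1) = 2
  height(12) = 1 + max(-1, 2) = 3
  height(9) = 1 + max(0, 3) = 4
  height(32) = 1 + max(-1, -1) = 0
  height(39) = 1 + max(0, -1) = 1
  height(45) = 1 + max(-1, -1) = 0
  height(44) = 1 + max(1, 0) = 2
  height(23) = 1 + max(4, 2) = 5
Height = 5


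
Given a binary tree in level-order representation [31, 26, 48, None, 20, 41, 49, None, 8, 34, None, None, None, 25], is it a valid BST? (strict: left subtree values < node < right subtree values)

Level-order array: [31, 26, 48, None, 20, 41, 49, None, 8, 34, None, None, None, 25]
Validate using subtree bounds (lo, hi): at each node, require lo < value < hi,
then recurse left with hi=value and right with lo=value.
Preorder trace (stopping at first violation):
  at node 31 with bounds (-inf, +inf): OK
  at node 26 with bounds (-inf, 31): OK
  at node 20 with bounds (26, 31): VIOLATION
Node 20 violates its bound: not (26 < 20 < 31).
Result: Not a valid BST


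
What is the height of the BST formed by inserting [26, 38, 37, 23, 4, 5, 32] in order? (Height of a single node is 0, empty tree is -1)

Insertion order: [26, 38, 37, 23, 4, 5, 32]
Tree (level-order array): [26, 23, 38, 4, None, 37, None, None, 5, 32]
Compute height bottom-up (empty subtree = -1):
  height(5) = 1 + max(-1, -1) = 0
  height(4) = 1 + max(-1, 0) = 1
  height(23) = 1 + max(1, -1) = 2
  height(32) = 1 + max(-1, -1) = 0
  height(37) = 1 + max(0, -1) = 1
  height(38) = 1 + max(1, -1) = 2
  height(26) = 1 + max(2, 2) = 3
Height = 3


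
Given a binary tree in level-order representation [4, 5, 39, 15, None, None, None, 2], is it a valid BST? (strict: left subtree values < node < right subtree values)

Level-order array: [4, 5, 39, 15, None, None, None, 2]
Validate using subtree bounds (lo, hi): at each node, require lo < value < hi,
then recurse left with hi=value and right with lo=value.
Preorder trace (stopping at first violation):
  at node 4 with bounds (-inf, +inf): OK
  at node 5 with bounds (-inf, 4): VIOLATION
Node 5 violates its bound: not (-inf < 5 < 4).
Result: Not a valid BST


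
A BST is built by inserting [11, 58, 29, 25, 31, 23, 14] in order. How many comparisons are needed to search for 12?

Search path for 12: 11 -> 58 -> 29 -> 25 -> 23 -> 14
Found: False
Comparisons: 6


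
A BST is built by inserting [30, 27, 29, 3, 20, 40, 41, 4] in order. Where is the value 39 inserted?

Starting tree (level order): [30, 27, 40, 3, 29, None, 41, None, 20, None, None, None, None, 4]
Insertion path: 30 -> 40
Result: insert 39 as left child of 40
Final tree (level order): [30, 27, 40, 3, 29, 39, 41, None, 20, None, None, None, None, None, None, 4]


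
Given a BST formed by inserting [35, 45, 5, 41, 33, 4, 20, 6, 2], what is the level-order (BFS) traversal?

Tree insertion order: [35, 45, 5, 41, 33, 4, 20, 6, 2]
Tree (level-order array): [35, 5, 45, 4, 33, 41, None, 2, None, 20, None, None, None, None, None, 6]
BFS from the root, enqueuing left then right child of each popped node:
  queue [35] -> pop 35, enqueue [5, 45], visited so far: [35]
  queue [5, 45] -> pop 5, enqueue [4, 33], visited so far: [35, 5]
  queue [45, 4, 33] -> pop 45, enqueue [41], visited so far: [35, 5, 45]
  queue [4, 33, 41] -> pop 4, enqueue [2], visited so far: [35, 5, 45, 4]
  queue [33, 41, 2] -> pop 33, enqueue [20], visited so far: [35, 5, 45, 4, 33]
  queue [41, 2, 20] -> pop 41, enqueue [none], visited so far: [35, 5, 45, 4, 33, 41]
  queue [2, 20] -> pop 2, enqueue [none], visited so far: [35, 5, 45, 4, 33, 41, 2]
  queue [20] -> pop 20, enqueue [6], visited so far: [35, 5, 45, 4, 33, 41, 2, 20]
  queue [6] -> pop 6, enqueue [none], visited so far: [35, 5, 45, 4, 33, 41, 2, 20, 6]
Result: [35, 5, 45, 4, 33, 41, 2, 20, 6]


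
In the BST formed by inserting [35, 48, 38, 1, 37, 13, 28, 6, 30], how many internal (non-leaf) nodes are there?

Tree built from: [35, 48, 38, 1, 37, 13, 28, 6, 30]
Tree (level-order array): [35, 1, 48, None, 13, 38, None, 6, 28, 37, None, None, None, None, 30]
Rule: An internal node has at least one child.
Per-node child counts:
  node 35: 2 child(ren)
  node 1: 1 child(ren)
  node 13: 2 child(ren)
  node 6: 0 child(ren)
  node 28: 1 child(ren)
  node 30: 0 child(ren)
  node 48: 1 child(ren)
  node 38: 1 child(ren)
  node 37: 0 child(ren)
Matching nodes: [35, 1, 13, 28, 48, 38]
Count of internal (non-leaf) nodes: 6


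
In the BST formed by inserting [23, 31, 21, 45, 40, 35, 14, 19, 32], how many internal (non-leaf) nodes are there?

Tree built from: [23, 31, 21, 45, 40, 35, 14, 19, 32]
Tree (level-order array): [23, 21, 31, 14, None, None, 45, None, 19, 40, None, None, None, 35, None, 32]
Rule: An internal node has at least one child.
Per-node child counts:
  node 23: 2 child(ren)
  node 21: 1 child(ren)
  node 14: 1 child(ren)
  node 19: 0 child(ren)
  node 31: 1 child(ren)
  node 45: 1 child(ren)
  node 40: 1 child(ren)
  node 35: 1 child(ren)
  node 32: 0 child(ren)
Matching nodes: [23, 21, 14, 31, 45, 40, 35]
Count of internal (non-leaf) nodes: 7


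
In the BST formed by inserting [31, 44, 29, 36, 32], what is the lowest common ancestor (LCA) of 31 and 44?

Tree insertion order: [31, 44, 29, 36, 32]
Tree (level-order array): [31, 29, 44, None, None, 36, None, 32]
In a BST, the LCA of p=31, q=44 is the first node v on the
root-to-leaf path with p <= v <= q (go left if both < v, right if both > v).
Walk from root:
  at 31: 31 <= 31 <= 44, this is the LCA
LCA = 31


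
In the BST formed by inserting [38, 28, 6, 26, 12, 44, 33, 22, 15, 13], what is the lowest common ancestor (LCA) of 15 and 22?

Tree insertion order: [38, 28, 6, 26, 12, 44, 33, 22, 15, 13]
Tree (level-order array): [38, 28, 44, 6, 33, None, None, None, 26, None, None, 12, None, None, 22, 15, None, 13]
In a BST, the LCA of p=15, q=22 is the first node v on the
root-to-leaf path with p <= v <= q (go left if both < v, right if both > v).
Walk from root:
  at 38: both 15 and 22 < 38, go left
  at 28: both 15 and 22 < 28, go left
  at 6: both 15 and 22 > 6, go right
  at 26: both 15 and 22 < 26, go left
  at 12: both 15 and 22 > 12, go right
  at 22: 15 <= 22 <= 22, this is the LCA
LCA = 22


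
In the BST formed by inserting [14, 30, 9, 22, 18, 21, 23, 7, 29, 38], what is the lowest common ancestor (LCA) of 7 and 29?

Tree insertion order: [14, 30, 9, 22, 18, 21, 23, 7, 29, 38]
Tree (level-order array): [14, 9, 30, 7, None, 22, 38, None, None, 18, 23, None, None, None, 21, None, 29]
In a BST, the LCA of p=7, q=29 is the first node v on the
root-to-leaf path with p <= v <= q (go left if both < v, right if both > v).
Walk from root:
  at 14: 7 <= 14 <= 29, this is the LCA
LCA = 14


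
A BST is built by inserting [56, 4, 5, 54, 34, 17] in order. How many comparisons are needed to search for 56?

Search path for 56: 56
Found: True
Comparisons: 1


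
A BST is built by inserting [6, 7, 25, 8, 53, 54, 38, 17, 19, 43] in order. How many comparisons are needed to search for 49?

Search path for 49: 6 -> 7 -> 25 -> 53 -> 38 -> 43
Found: False
Comparisons: 6


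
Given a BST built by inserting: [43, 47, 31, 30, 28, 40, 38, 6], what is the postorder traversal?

Tree insertion order: [43, 47, 31, 30, 28, 40, 38, 6]
Tree (level-order array): [43, 31, 47, 30, 40, None, None, 28, None, 38, None, 6]
Postorder traversal: [6, 28, 30, 38, 40, 31, 47, 43]


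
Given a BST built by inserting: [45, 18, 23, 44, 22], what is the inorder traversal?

Tree insertion order: [45, 18, 23, 44, 22]
Tree (level-order array): [45, 18, None, None, 23, 22, 44]
Inorder traversal: [18, 22, 23, 44, 45]


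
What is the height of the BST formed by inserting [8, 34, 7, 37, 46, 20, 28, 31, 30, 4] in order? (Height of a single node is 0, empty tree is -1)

Insertion order: [8, 34, 7, 37, 46, 20, 28, 31, 30, 4]
Tree (level-order array): [8, 7, 34, 4, None, 20, 37, None, None, None, 28, None, 46, None, 31, None, None, 30]
Compute height bottom-up (empty subtree = -1):
  height(4) = 1 + max(-1, -1) = 0
  height(7) = 1 + max(0, -1) = 1
  height(30) = 1 + max(-1, -1) = 0
  height(31) = 1 + max(0, -1) = 1
  height(28) = 1 + max(-1, 1) = 2
  height(20) = 1 + max(-1, 2) = 3
  height(46) = 1 + max(-1, -1) = 0
  height(37) = 1 + max(-1, 0) = 1
  height(34) = 1 + max(3, 1) = 4
  height(8) = 1 + max(1, 4) = 5
Height = 5


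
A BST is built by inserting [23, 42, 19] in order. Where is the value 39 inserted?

Starting tree (level order): [23, 19, 42]
Insertion path: 23 -> 42
Result: insert 39 as left child of 42
Final tree (level order): [23, 19, 42, None, None, 39]


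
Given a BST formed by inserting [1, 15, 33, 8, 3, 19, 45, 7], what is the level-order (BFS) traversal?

Tree insertion order: [1, 15, 33, 8, 3, 19, 45, 7]
Tree (level-order array): [1, None, 15, 8, 33, 3, None, 19, 45, None, 7]
BFS from the root, enqueuing left then right child of each popped node:
  queue [1] -> pop 1, enqueue [15], visited so far: [1]
  queue [15] -> pop 15, enqueue [8, 33], visited so far: [1, 15]
  queue [8, 33] -> pop 8, enqueue [3], visited so far: [1, 15, 8]
  queue [33, 3] -> pop 33, enqueue [19, 45], visited so far: [1, 15, 8, 33]
  queue [3, 19, 45] -> pop 3, enqueue [7], visited so far: [1, 15, 8, 33, 3]
  queue [19, 45, 7] -> pop 19, enqueue [none], visited so far: [1, 15, 8, 33, 3, 19]
  queue [45, 7] -> pop 45, enqueue [none], visited so far: [1, 15, 8, 33, 3, 19, 45]
  queue [7] -> pop 7, enqueue [none], visited so far: [1, 15, 8, 33, 3, 19, 45, 7]
Result: [1, 15, 8, 33, 3, 19, 45, 7]


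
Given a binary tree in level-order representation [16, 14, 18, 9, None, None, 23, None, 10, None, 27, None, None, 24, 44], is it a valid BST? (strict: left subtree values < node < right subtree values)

Level-order array: [16, 14, 18, 9, None, None, 23, None, 10, None, 27, None, None, 24, 44]
Validate using subtree bounds (lo, hi): at each node, require lo < value < hi,
then recurse left with hi=value and right with lo=value.
Preorder trace (stopping at first violation):
  at node 16 with bounds (-inf, +inf): OK
  at node 14 with bounds (-inf, 16): OK
  at node 9 with bounds (-inf, 14): OK
  at node 10 with bounds (9, 14): OK
  at node 18 with bounds (16, +inf): OK
  at node 23 with bounds (18, +inf): OK
  at node 27 with bounds (23, +inf): OK
  at node 24 with bounds (23, 27): OK
  at node 44 with bounds (27, +inf): OK
No violation found at any node.
Result: Valid BST


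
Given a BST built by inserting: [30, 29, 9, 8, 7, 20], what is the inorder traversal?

Tree insertion order: [30, 29, 9, 8, 7, 20]
Tree (level-order array): [30, 29, None, 9, None, 8, 20, 7]
Inorder traversal: [7, 8, 9, 20, 29, 30]


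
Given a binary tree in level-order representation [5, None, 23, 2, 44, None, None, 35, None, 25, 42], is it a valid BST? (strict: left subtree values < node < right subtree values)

Level-order array: [5, None, 23, 2, 44, None, None, 35, None, 25, 42]
Validate using subtree bounds (lo, hi): at each node, require lo < value < hi,
then recurse left with hi=value and right with lo=value.
Preorder trace (stopping at first violation):
  at node 5 with bounds (-inf, +inf): OK
  at node 23 with bounds (5, +inf): OK
  at node 2 with bounds (5, 23): VIOLATION
Node 2 violates its bound: not (5 < 2 < 23).
Result: Not a valid BST


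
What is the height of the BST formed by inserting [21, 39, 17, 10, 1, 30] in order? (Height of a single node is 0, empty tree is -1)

Insertion order: [21, 39, 17, 10, 1, 30]
Tree (level-order array): [21, 17, 39, 10, None, 30, None, 1]
Compute height bottom-up (empty subtree = -1):
  height(1) = 1 + max(-1, -1) = 0
  height(10) = 1 + max(0, -1) = 1
  height(17) = 1 + max(1, -1) = 2
  height(30) = 1 + max(-1, -1) = 0
  height(39) = 1 + max(0, -1) = 1
  height(21) = 1 + max(2, 1) = 3
Height = 3


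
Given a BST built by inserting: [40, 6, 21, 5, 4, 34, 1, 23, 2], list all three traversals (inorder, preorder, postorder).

Tree insertion order: [40, 6, 21, 5, 4, 34, 1, 23, 2]
Tree (level-order array): [40, 6, None, 5, 21, 4, None, None, 34, 1, None, 23, None, None, 2]
Inorder (L, root, R): [1, 2, 4, 5, 6, 21, 23, 34, 40]
Preorder (root, L, R): [40, 6, 5, 4, 1, 2, 21, 34, 23]
Postorder (L, R, root): [2, 1, 4, 5, 23, 34, 21, 6, 40]


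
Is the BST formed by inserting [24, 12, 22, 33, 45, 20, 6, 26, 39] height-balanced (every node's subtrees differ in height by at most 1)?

Tree (level-order array): [24, 12, 33, 6, 22, 26, 45, None, None, 20, None, None, None, 39]
Definition: a tree is height-balanced if, at every node, |h(left) - h(right)| <= 1 (empty subtree has height -1).
Bottom-up per-node check:
  node 6: h_left=-1, h_right=-1, diff=0 [OK], height=0
  node 20: h_left=-1, h_right=-1, diff=0 [OK], height=0
  node 22: h_left=0, h_right=-1, diff=1 [OK], height=1
  node 12: h_left=0, h_right=1, diff=1 [OK], height=2
  node 26: h_left=-1, h_right=-1, diff=0 [OK], height=0
  node 39: h_left=-1, h_right=-1, diff=0 [OK], height=0
  node 45: h_left=0, h_right=-1, diff=1 [OK], height=1
  node 33: h_left=0, h_right=1, diff=1 [OK], height=2
  node 24: h_left=2, h_right=2, diff=0 [OK], height=3
All nodes satisfy the balance condition.
Result: Balanced


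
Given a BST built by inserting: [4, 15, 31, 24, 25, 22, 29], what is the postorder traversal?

Tree insertion order: [4, 15, 31, 24, 25, 22, 29]
Tree (level-order array): [4, None, 15, None, 31, 24, None, 22, 25, None, None, None, 29]
Postorder traversal: [22, 29, 25, 24, 31, 15, 4]


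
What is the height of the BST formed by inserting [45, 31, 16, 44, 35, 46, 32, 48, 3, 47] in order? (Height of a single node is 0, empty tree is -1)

Insertion order: [45, 31, 16, 44, 35, 46, 32, 48, 3, 47]
Tree (level-order array): [45, 31, 46, 16, 44, None, 48, 3, None, 35, None, 47, None, None, None, 32]
Compute height bottom-up (empty subtree = -1):
  height(3) = 1 + max(-1, -1) = 0
  height(16) = 1 + max(0, -1) = 1
  height(32) = 1 + max(-1, -1) = 0
  height(35) = 1 + max(0, -1) = 1
  height(44) = 1 + max(1, -1) = 2
  height(31) = 1 + max(1, 2) = 3
  height(47) = 1 + max(-1, -1) = 0
  height(48) = 1 + max(0, -1) = 1
  height(46) = 1 + max(-1, 1) = 2
  height(45) = 1 + max(3, 2) = 4
Height = 4


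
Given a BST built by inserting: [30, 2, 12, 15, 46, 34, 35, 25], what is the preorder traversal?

Tree insertion order: [30, 2, 12, 15, 46, 34, 35, 25]
Tree (level-order array): [30, 2, 46, None, 12, 34, None, None, 15, None, 35, None, 25]
Preorder traversal: [30, 2, 12, 15, 25, 46, 34, 35]


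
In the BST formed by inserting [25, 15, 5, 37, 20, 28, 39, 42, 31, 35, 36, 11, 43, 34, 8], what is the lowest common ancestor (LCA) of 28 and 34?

Tree insertion order: [25, 15, 5, 37, 20, 28, 39, 42, 31, 35, 36, 11, 43, 34, 8]
Tree (level-order array): [25, 15, 37, 5, 20, 28, 39, None, 11, None, None, None, 31, None, 42, 8, None, None, 35, None, 43, None, None, 34, 36]
In a BST, the LCA of p=28, q=34 is the first node v on the
root-to-leaf path with p <= v <= q (go left if both < v, right if both > v).
Walk from root:
  at 25: both 28 and 34 > 25, go right
  at 37: both 28 and 34 < 37, go left
  at 28: 28 <= 28 <= 34, this is the LCA
LCA = 28


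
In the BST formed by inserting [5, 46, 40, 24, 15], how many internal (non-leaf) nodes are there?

Tree built from: [5, 46, 40, 24, 15]
Tree (level-order array): [5, None, 46, 40, None, 24, None, 15]
Rule: An internal node has at least one child.
Per-node child counts:
  node 5: 1 child(ren)
  node 46: 1 child(ren)
  node 40: 1 child(ren)
  node 24: 1 child(ren)
  node 15: 0 child(ren)
Matching nodes: [5, 46, 40, 24]
Count of internal (non-leaf) nodes: 4


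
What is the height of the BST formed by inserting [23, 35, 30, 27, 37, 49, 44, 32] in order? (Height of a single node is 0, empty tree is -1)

Insertion order: [23, 35, 30, 27, 37, 49, 44, 32]
Tree (level-order array): [23, None, 35, 30, 37, 27, 32, None, 49, None, None, None, None, 44]
Compute height bottom-up (empty subtree = -1):
  height(27) = 1 + max(-1, -1) = 0
  height(32) = 1 + max(-1, -1) = 0
  height(30) = 1 + max(0, 0) = 1
  height(44) = 1 + max(-1, -1) = 0
  height(49) = 1 + max(0, -1) = 1
  height(37) = 1 + max(-1, 1) = 2
  height(35) = 1 + max(1, 2) = 3
  height(23) = 1 + max(-1, 3) = 4
Height = 4


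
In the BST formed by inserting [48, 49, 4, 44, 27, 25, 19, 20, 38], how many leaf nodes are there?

Tree built from: [48, 49, 4, 44, 27, 25, 19, 20, 38]
Tree (level-order array): [48, 4, 49, None, 44, None, None, 27, None, 25, 38, 19, None, None, None, None, 20]
Rule: A leaf has 0 children.
Per-node child counts:
  node 48: 2 child(ren)
  node 4: 1 child(ren)
  node 44: 1 child(ren)
  node 27: 2 child(ren)
  node 25: 1 child(ren)
  node 19: 1 child(ren)
  node 20: 0 child(ren)
  node 38: 0 child(ren)
  node 49: 0 child(ren)
Matching nodes: [20, 38, 49]
Count of leaf nodes: 3


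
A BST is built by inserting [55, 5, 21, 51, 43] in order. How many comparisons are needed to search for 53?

Search path for 53: 55 -> 5 -> 21 -> 51
Found: False
Comparisons: 4


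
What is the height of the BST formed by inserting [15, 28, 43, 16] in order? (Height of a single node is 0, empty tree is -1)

Insertion order: [15, 28, 43, 16]
Tree (level-order array): [15, None, 28, 16, 43]
Compute height bottom-up (empty subtree = -1):
  height(16) = 1 + max(-1, -1) = 0
  height(43) = 1 + max(-1, -1) = 0
  height(28) = 1 + max(0, 0) = 1
  height(15) = 1 + max(-1, 1) = 2
Height = 2


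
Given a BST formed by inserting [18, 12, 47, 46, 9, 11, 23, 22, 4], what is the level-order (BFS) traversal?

Tree insertion order: [18, 12, 47, 46, 9, 11, 23, 22, 4]
Tree (level-order array): [18, 12, 47, 9, None, 46, None, 4, 11, 23, None, None, None, None, None, 22]
BFS from the root, enqueuing left then right child of each popped node:
  queue [18] -> pop 18, enqueue [12, 47], visited so far: [18]
  queue [12, 47] -> pop 12, enqueue [9], visited so far: [18, 12]
  queue [47, 9] -> pop 47, enqueue [46], visited so far: [18, 12, 47]
  queue [9, 46] -> pop 9, enqueue [4, 11], visited so far: [18, 12, 47, 9]
  queue [46, 4, 11] -> pop 46, enqueue [23], visited so far: [18, 12, 47, 9, 46]
  queue [4, 11, 23] -> pop 4, enqueue [none], visited so far: [18, 12, 47, 9, 46, 4]
  queue [11, 23] -> pop 11, enqueue [none], visited so far: [18, 12, 47, 9, 46, 4, 11]
  queue [23] -> pop 23, enqueue [22], visited so far: [18, 12, 47, 9, 46, 4, 11, 23]
  queue [22] -> pop 22, enqueue [none], visited so far: [18, 12, 47, 9, 46, 4, 11, 23, 22]
Result: [18, 12, 47, 9, 46, 4, 11, 23, 22]


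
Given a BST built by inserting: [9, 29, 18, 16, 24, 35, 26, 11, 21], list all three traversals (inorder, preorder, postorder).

Tree insertion order: [9, 29, 18, 16, 24, 35, 26, 11, 21]
Tree (level-order array): [9, None, 29, 18, 35, 16, 24, None, None, 11, None, 21, 26]
Inorder (L, root, R): [9, 11, 16, 18, 21, 24, 26, 29, 35]
Preorder (root, L, R): [9, 29, 18, 16, 11, 24, 21, 26, 35]
Postorder (L, R, root): [11, 16, 21, 26, 24, 18, 35, 29, 9]


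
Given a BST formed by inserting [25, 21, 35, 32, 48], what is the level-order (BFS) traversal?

Tree insertion order: [25, 21, 35, 32, 48]
Tree (level-order array): [25, 21, 35, None, None, 32, 48]
BFS from the root, enqueuing left then right child of each popped node:
  queue [25] -> pop 25, enqueue [21, 35], visited so far: [25]
  queue [21, 35] -> pop 21, enqueue [none], visited so far: [25, 21]
  queue [35] -> pop 35, enqueue [32, 48], visited so far: [25, 21, 35]
  queue [32, 48] -> pop 32, enqueue [none], visited so far: [25, 21, 35, 32]
  queue [48] -> pop 48, enqueue [none], visited so far: [25, 21, 35, 32, 48]
Result: [25, 21, 35, 32, 48]


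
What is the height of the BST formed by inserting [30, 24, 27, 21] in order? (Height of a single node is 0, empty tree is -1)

Insertion order: [30, 24, 27, 21]
Tree (level-order array): [30, 24, None, 21, 27]
Compute height bottom-up (empty subtree = -1):
  height(21) = 1 + max(-1, -1) = 0
  height(27) = 1 + max(-1, -1) = 0
  height(24) = 1 + max(0, 0) = 1
  height(30) = 1 + max(1, -1) = 2
Height = 2


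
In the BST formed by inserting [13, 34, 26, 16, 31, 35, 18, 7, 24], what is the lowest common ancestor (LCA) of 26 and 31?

Tree insertion order: [13, 34, 26, 16, 31, 35, 18, 7, 24]
Tree (level-order array): [13, 7, 34, None, None, 26, 35, 16, 31, None, None, None, 18, None, None, None, 24]
In a BST, the LCA of p=26, q=31 is the first node v on the
root-to-leaf path with p <= v <= q (go left if both < v, right if both > v).
Walk from root:
  at 13: both 26 and 31 > 13, go right
  at 34: both 26 and 31 < 34, go left
  at 26: 26 <= 26 <= 31, this is the LCA
LCA = 26


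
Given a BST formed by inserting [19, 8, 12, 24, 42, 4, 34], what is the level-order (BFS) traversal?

Tree insertion order: [19, 8, 12, 24, 42, 4, 34]
Tree (level-order array): [19, 8, 24, 4, 12, None, 42, None, None, None, None, 34]
BFS from the root, enqueuing left then right child of each popped node:
  queue [19] -> pop 19, enqueue [8, 24], visited so far: [19]
  queue [8, 24] -> pop 8, enqueue [4, 12], visited so far: [19, 8]
  queue [24, 4, 12] -> pop 24, enqueue [42], visited so far: [19, 8, 24]
  queue [4, 12, 42] -> pop 4, enqueue [none], visited so far: [19, 8, 24, 4]
  queue [12, 42] -> pop 12, enqueue [none], visited so far: [19, 8, 24, 4, 12]
  queue [42] -> pop 42, enqueue [34], visited so far: [19, 8, 24, 4, 12, 42]
  queue [34] -> pop 34, enqueue [none], visited so far: [19, 8, 24, 4, 12, 42, 34]
Result: [19, 8, 24, 4, 12, 42, 34]
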